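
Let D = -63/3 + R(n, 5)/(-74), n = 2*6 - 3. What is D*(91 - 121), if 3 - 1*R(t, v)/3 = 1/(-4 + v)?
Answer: 23400/37 ≈ 632.43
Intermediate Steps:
n = 9 (n = 12 - 3 = 9)
R(t, v) = 9 - 3/(-4 + v)
D = -780/37 (D = -63/3 + (3*(-13 + 3*5)/(-4 + 5))/(-74) = -63*1/3 + (3*(-13 + 15)/1)*(-1/74) = -21 + (3*1*2)*(-1/74) = -21 + 6*(-1/74) = -21 - 3/37 = -780/37 ≈ -21.081)
D*(91 - 121) = -780*(91 - 121)/37 = -780/37*(-30) = 23400/37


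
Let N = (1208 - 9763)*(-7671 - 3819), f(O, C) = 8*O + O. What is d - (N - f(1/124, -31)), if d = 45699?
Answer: -12183155115/124 ≈ -9.8251e+7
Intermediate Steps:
f(O, C) = 9*O
N = 98296950 (N = -8555*(-11490) = 98296950)
d - (N - f(1/124, -31)) = 45699 - (98296950 - 9/124) = 45699 - 1*12188821791/124 = 45699 - 12188821791/124 = -12183155115/124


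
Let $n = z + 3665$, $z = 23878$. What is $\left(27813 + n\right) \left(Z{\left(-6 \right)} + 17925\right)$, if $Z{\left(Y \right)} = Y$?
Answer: $991924164$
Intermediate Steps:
$n = 27543$ ($n = 23878 + 3665 = 27543$)
$\left(27813 + n\right) \left(Z{\left(-6 \right)} + 17925\right) = \left(27813 + 27543\right) \left(-6 + 17925\right) = 55356 \cdot 17919 = 991924164$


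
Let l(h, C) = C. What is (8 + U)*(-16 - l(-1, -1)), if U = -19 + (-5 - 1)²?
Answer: -375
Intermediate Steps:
U = 17 (U = -19 + (-6)² = -19 + 36 = 17)
(8 + U)*(-16 - l(-1, -1)) = (8 + 17)*(-16 - 1*(-1)) = 25*(-16 + 1) = 25*(-15) = -375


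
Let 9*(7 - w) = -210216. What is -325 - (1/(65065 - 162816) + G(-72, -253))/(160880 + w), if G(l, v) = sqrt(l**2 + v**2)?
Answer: -17559816131972/54030203483 - 3*sqrt(69193)/552733 ≈ -325.00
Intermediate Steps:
w = 70093/3 (w = 7 - 1/9*(-210216) = 7 + 70072/3 = 70093/3 ≈ 23364.)
-325 - (1/(65065 - 162816) + G(-72, -253))/(160880 + w) = -325 - (1/(65065 - 162816) + sqrt((-72)**2 + (-253)**2))/(160880 + 70093/3) = -325 - (1/(-97751) + sqrt(5184 + 64009))/552733/3 = -325 - (-1/97751 + sqrt(69193))*3/552733 = -325 - (-3/54030203483 + 3*sqrt(69193)/552733) = -325 + (3/54030203483 - 3*sqrt(69193)/552733) = -17559816131972/54030203483 - 3*sqrt(69193)/552733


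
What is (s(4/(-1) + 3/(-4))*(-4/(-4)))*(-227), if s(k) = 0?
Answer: 0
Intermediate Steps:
(s(4/(-1) + 3/(-4))*(-4/(-4)))*(-227) = (0*(-4/(-4)))*(-227) = (0*(-4*(-¼)))*(-227) = (0*1)*(-227) = 0*(-227) = 0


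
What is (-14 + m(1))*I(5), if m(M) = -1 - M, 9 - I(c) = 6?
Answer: -48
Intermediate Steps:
I(c) = 3 (I(c) = 9 - 1*6 = 9 - 6 = 3)
(-14 + m(1))*I(5) = (-14 + (-1 - 1*1))*3 = (-14 + (-1 - 1))*3 = (-14 - 2)*3 = -16*3 = -48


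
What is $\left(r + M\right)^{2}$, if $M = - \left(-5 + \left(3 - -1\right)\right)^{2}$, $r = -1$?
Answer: $4$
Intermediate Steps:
$M = -1$ ($M = - \left(-5 + \left(3 + 1\right)\right)^{2} = - \left(-5 + 4\right)^{2} = - \left(-1\right)^{2} = \left(-1\right) 1 = -1$)
$\left(r + M\right)^{2} = \left(-1 - 1\right)^{2} = \left(-2\right)^{2} = 4$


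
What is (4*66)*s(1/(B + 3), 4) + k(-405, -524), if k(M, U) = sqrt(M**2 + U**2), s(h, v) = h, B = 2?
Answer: 264/5 + sqrt(438601) ≈ 715.07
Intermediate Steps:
(4*66)*s(1/(B + 3), 4) + k(-405, -524) = (4*66)/(2 + 3) + sqrt((-405)**2 + (-524)**2) = 264/5 + sqrt(164025 + 274576) = 264*(1/5) + sqrt(438601) = 264/5 + sqrt(438601)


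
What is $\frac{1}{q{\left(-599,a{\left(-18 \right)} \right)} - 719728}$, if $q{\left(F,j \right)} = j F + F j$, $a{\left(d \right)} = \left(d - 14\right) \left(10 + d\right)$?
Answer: $- \frac{1}{1026416} \approx -9.7426 \cdot 10^{-7}$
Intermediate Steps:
$a{\left(d \right)} = \left(-14 + d\right) \left(10 + d\right)$
$q{\left(F,j \right)} = 2 F j$ ($q{\left(F,j \right)} = F j + F j = 2 F j$)
$\frac{1}{q{\left(-599,a{\left(-18 \right)} \right)} - 719728} = \frac{1}{2 \left(-599\right) \left(-140 + \left(-18\right)^{2} - -72\right) - 719728} = \frac{1}{2 \left(-599\right) \left(-140 + 324 + 72\right) - 719728} = \frac{1}{2 \left(-599\right) 256 - 719728} = \frac{1}{-306688 - 719728} = \frac{1}{-1026416} = - \frac{1}{1026416}$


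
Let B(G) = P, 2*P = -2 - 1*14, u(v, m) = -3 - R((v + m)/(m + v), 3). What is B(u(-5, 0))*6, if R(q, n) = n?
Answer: -48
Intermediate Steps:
u(v, m) = -6 (u(v, m) = -3 - 1*3 = -3 - 3 = -6)
P = -8 (P = (-2 - 1*14)/2 = (-2 - 14)/2 = (½)*(-16) = -8)
B(G) = -8
B(u(-5, 0))*6 = -8*6 = -48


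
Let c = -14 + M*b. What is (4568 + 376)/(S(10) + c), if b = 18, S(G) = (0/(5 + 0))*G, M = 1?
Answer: 1236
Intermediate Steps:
S(G) = 0 (S(G) = (0/5)*G = (0*(1/5))*G = 0*G = 0)
c = 4 (c = -14 + 1*18 = -14 + 18 = 4)
(4568 + 376)/(S(10) + c) = (4568 + 376)/(0 + 4) = 4944/4 = 4944*(1/4) = 1236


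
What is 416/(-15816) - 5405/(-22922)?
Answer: 9493741/45316794 ≈ 0.20950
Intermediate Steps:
416/(-15816) - 5405/(-22922) = 416*(-1/15816) - 5405*(-1/22922) = -52/1977 + 5405/22922 = 9493741/45316794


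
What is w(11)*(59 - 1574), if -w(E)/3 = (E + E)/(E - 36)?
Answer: -19998/5 ≈ -3999.6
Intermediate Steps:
w(E) = -6*E/(-36 + E) (w(E) = -3*(E + E)/(E - 36) = -3*2*E/(-36 + E) = -6*E/(-36 + E))
w(11)*(59 - 1574) = (-6*11/(-36 + 11))*(59 - 1574) = -6*11/(-25)*(-1515) = -6*11*(-1/25)*(-1515) = (66/25)*(-1515) = -19998/5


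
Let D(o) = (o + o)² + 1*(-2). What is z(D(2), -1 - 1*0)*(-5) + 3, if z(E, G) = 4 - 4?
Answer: 3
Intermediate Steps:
D(o) = -2 + 4*o² (D(o) = (2*o)² - 2 = 4*o² - 2 = -2 + 4*o²)
z(E, G) = 0
z(D(2), -1 - 1*0)*(-5) + 3 = 0*(-5) + 3 = 0 + 3 = 3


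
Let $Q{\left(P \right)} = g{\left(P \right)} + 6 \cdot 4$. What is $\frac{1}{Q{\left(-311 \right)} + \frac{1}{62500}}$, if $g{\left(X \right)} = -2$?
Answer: $\frac{62500}{1375001} \approx 0.045455$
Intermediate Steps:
$Q{\left(P \right)} = 22$ ($Q{\left(P \right)} = -2 + 6 \cdot 4 = -2 + 24 = 22$)
$\frac{1}{Q{\left(-311 \right)} + \frac{1}{62500}} = \frac{1}{22 + \frac{1}{62500}} = \frac{1}{\frac{1375001}{62500}} = \frac{62500}{1375001}$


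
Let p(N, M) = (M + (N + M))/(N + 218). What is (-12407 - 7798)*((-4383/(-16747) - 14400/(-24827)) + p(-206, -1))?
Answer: 138542474863275/415777769 ≈ 3.3321e+5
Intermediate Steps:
p(N, M) = (N + 2*M)/(218 + N) (p(N, M) = (M + (M + N))/(218 + N) = (N + 2*M)/(218 + N))
(-12407 - 7798)*((-4383/(-16747) - 14400/(-24827)) + p(-206, -1)) = (-12407 - 7798)*((-4383/(-16747) - 14400/(-24827)) + (-206 + 2*(-1))/(218 - 206)) = -20205*((-4383*(-1/16747) - 14400*(-1/24827)) + (-206 - 2)/12) = -20205*((4383/16747 + 14400/24827) + (1/12)*(-208)) = -20205*(349973541/415777769 - 52/3) = -20205*(-20570523365/1247333307) = 138542474863275/415777769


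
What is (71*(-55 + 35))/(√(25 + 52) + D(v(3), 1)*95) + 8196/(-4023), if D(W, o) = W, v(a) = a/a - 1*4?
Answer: 80251591/27204867 + 355*√77/20287 ≈ 3.1035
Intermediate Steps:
v(a) = -3 (v(a) = 1 - 4 = -3)
(71*(-55 + 35))/(√(25 + 52) + D(v(3), 1)*95) + 8196/(-4023) = (71*(-55 + 35))/(√(25 + 52) - 3*95) + 8196/(-4023) = (71*(-20))/(√77 - 285) + 8196*(-1/4023) = -1420/(-285 + √77) - 2732/1341 = -2732/1341 - 1420/(-285 + √77)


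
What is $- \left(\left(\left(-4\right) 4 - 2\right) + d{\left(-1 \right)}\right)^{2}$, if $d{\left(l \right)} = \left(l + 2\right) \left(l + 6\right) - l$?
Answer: $-144$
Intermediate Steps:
$d{\left(l \right)} = - l + \left(2 + l\right) \left(6 + l\right)$ ($d{\left(l \right)} = \left(2 + l\right) \left(6 + l\right) - l = - l + \left(2 + l\right) \left(6 + l\right)$)
$- \left(\left(\left(-4\right) 4 - 2\right) + d{\left(-1 \right)}\right)^{2} = - \left(\left(\left(-4\right) 4 - 2\right) + \left(12 + \left(-1\right)^{2} + 7 \left(-1\right)\right)\right)^{2} = - \left(\left(-16 - 2\right) + \left(12 + 1 - 7\right)\right)^{2} = - \left(-18 + 6\right)^{2} = - \left(-12\right)^{2} = \left(-1\right) 144 = -144$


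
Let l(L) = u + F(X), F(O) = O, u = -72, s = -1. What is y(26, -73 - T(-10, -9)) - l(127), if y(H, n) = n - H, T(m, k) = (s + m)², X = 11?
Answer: -159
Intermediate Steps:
T(m, k) = (-1 + m)²
l(L) = -61 (l(L) = -72 + 11 = -61)
y(26, -73 - T(-10, -9)) - l(127) = ((-73 - (-1 - 10)²) - 1*26) - 1*(-61) = ((-73 - 1*(-11)²) - 26) + 61 = ((-73 - 1*121) - 26) + 61 = ((-73 - 121) - 26) + 61 = (-194 - 26) + 61 = -220 + 61 = -159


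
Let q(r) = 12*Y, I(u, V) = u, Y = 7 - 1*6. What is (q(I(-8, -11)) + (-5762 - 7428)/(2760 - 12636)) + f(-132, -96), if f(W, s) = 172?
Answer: 915187/4938 ≈ 185.34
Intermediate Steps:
Y = 1 (Y = 7 - 6 = 1)
q(r) = 12 (q(r) = 12*1 = 12)
(q(I(-8, -11)) + (-5762 - 7428)/(2760 - 12636)) + f(-132, -96) = (12 + (-5762 - 7428)/(2760 - 12636)) + 172 = (12 - 13190/(-9876)) + 172 = (12 - 13190*(-1/9876)) + 172 = (12 + 6595/4938) + 172 = 65851/4938 + 172 = 915187/4938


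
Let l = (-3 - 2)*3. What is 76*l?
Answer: -1140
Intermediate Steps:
l = -15 (l = -5*3 = -15)
76*l = 76*(-15) = -1140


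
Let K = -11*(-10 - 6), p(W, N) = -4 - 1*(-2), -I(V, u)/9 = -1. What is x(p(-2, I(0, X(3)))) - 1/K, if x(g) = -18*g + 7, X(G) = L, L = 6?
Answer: 7567/176 ≈ 42.994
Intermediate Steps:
X(G) = 6
I(V, u) = 9 (I(V, u) = -9*(-1) = 9)
p(W, N) = -2 (p(W, N) = -4 + 2 = -2)
K = 176 (K = -11*(-16) = 176)
x(g) = 7 - 18*g
x(p(-2, I(0, X(3)))) - 1/K = (7 - 18*(-2)) - 1/176 = (7 + 36) - 1*1/176 = 43 - 1/176 = 7567/176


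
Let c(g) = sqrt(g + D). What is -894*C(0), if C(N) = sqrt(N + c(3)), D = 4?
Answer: -894*7**(1/4) ≈ -1454.2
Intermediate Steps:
c(g) = sqrt(4 + g) (c(g) = sqrt(g + 4) = sqrt(4 + g))
C(N) = sqrt(N + sqrt(7)) (C(N) = sqrt(N + sqrt(4 + 3)) = sqrt(N + sqrt(7)))
-894*C(0) = -894*sqrt(0 + sqrt(7)) = -894*7**(1/4)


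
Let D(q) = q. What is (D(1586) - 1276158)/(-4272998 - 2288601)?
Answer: 1274572/6561599 ≈ 0.19425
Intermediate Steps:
(D(1586) - 1276158)/(-4272998 - 2288601) = (1586 - 1276158)/(-4272998 - 2288601) = -1274572/(-6561599) = -1274572*(-1/6561599) = 1274572/6561599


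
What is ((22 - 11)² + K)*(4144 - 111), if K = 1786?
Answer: 7690931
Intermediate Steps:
((22 - 11)² + K)*(4144 - 111) = ((22 - 11)² + 1786)*(4144 - 111) = (11² + 1786)*4033 = (121 + 1786)*4033 = 1907*4033 = 7690931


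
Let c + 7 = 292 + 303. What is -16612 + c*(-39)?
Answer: -39544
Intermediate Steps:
c = 588 (c = -7 + (292 + 303) = -7 + 595 = 588)
-16612 + c*(-39) = -16612 + 588*(-39) = -16612 - 22932 = -39544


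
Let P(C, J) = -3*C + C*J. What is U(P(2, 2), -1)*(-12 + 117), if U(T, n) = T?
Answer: -210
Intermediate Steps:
U(P(2, 2), -1)*(-12 + 117) = (2*(-3 + 2))*(-12 + 117) = (2*(-1))*105 = -2*105 = -210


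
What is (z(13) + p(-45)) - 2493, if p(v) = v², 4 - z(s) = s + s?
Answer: -490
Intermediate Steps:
z(s) = 4 - 2*s (z(s) = 4 - (s + s) = 4 - 2*s)
(z(13) + p(-45)) - 2493 = ((4 - 2*13) + (-45)²) - 2493 = ((4 - 26) + 2025) - 2493 = (-22 + 2025) - 2493 = 2003 - 2493 = -490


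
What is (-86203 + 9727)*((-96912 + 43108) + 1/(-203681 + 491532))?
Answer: 1184424742184628/287851 ≈ 4.1147e+9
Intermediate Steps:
(-86203 + 9727)*((-96912 + 43108) + 1/(-203681 + 491532)) = -76476*(-53804 + 1/287851) = -76476*(-15487535203/287851) = 1184424742184628/287851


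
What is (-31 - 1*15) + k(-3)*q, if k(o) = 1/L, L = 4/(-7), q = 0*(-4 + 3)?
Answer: -46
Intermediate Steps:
q = 0 (q = 0*(-1) = 0)
L = -4/7 (L = 4*(-⅐) = -4/7 ≈ -0.57143)
k(o) = -7/4 (k(o) = 1/(-4/7) = 1*(-7/4) = -7/4)
(-31 - 1*15) + k(-3)*q = (-31 - 1*15) - 7/4*0 = (-31 - 15) + 0 = -46 + 0 = -46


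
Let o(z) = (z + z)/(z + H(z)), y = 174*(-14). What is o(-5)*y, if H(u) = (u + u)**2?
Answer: 4872/19 ≈ 256.42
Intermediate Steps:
H(u) = 4*u**2 (H(u) = (2*u)**2 = 4*u**2)
y = -2436
o(z) = 2*z/(z + 4*z**2) (o(z) = (z + z)/(z + 4*z**2) = (2*z)/(z + 4*z**2) = 2*z/(z + 4*z**2))
o(-5)*y = (2/(1 + 4*(-5)))*(-2436) = (2/(1 - 20))*(-2436) = (2/(-19))*(-2436) = (2*(-1/19))*(-2436) = -2/19*(-2436) = 4872/19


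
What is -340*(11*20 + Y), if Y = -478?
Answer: 87720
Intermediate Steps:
-340*(11*20 + Y) = -340*(11*20 - 478) = -340*(220 - 478) = -340*(-258) = 87720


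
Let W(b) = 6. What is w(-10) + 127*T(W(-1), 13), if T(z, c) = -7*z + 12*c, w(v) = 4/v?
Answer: 72388/5 ≈ 14478.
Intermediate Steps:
w(-10) + 127*T(W(-1), 13) = 4/(-10) + 127*(-7*6 + 12*13) = 4*(-⅒) + 127*(-42 + 156) = -⅖ + 127*114 = -⅖ + 14478 = 72388/5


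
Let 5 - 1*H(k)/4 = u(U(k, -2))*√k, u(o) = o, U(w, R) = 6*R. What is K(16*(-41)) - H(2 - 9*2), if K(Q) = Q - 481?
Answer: -1157 - 192*I ≈ -1157.0 - 192.0*I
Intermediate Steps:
K(Q) = -481 + Q
H(k) = 20 + 48*√k (H(k) = 20 - 4*6*(-2)*√k = 20 - (-48)*√k = 20 + 48*√k)
K(16*(-41)) - H(2 - 9*2) = (-481 + 16*(-41)) - (20 + 48*√(2 - 9*2)) = (-481 - 656) - (20 + 48*√(2 - 18)) = -1137 - (20 + 48*√(-16)) = -1137 - (20 + 48*(4*I)) = -1137 - (20 + 192*I) = -1137 + (-20 - 192*I) = -1157 - 192*I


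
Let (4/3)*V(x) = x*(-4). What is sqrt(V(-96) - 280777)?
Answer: I*sqrt(280489) ≈ 529.61*I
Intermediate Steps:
V(x) = -3*x (V(x) = 3*(x*(-4))/4 = 3*(-4*x)/4 = -3*x)
sqrt(V(-96) - 280777) = sqrt(-3*(-96) - 280777) = sqrt(288 - 280777) = sqrt(-280489) = I*sqrt(280489)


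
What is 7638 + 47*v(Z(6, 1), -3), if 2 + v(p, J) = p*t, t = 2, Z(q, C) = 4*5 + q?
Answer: 9988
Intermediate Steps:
Z(q, C) = 20 + q
v(p, J) = -2 + 2*p (v(p, J) = -2 + p*2 = -2 + 2*p)
7638 + 47*v(Z(6, 1), -3) = 7638 + 47*(-2 + 2*(20 + 6)) = 7638 + 47*(-2 + 2*26) = 7638 + 47*(-2 + 52) = 7638 + 47*50 = 7638 + 2350 = 9988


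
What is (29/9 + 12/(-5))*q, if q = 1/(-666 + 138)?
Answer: -37/23760 ≈ -0.0015572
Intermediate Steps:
q = -1/528 (q = 1/(-528) = -1/528 ≈ -0.0018939)
(29/9 + 12/(-5))*q = (29/9 + 12/(-5))*(-1/528) = (29*(1/9) + 12*(-1/5))*(-1/528) = (29/9 - 12/5)*(-1/528) = (37/45)*(-1/528) = -37/23760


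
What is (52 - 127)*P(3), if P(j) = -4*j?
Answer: 900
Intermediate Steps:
(52 - 127)*P(3) = (52 - 127)*(-4*3) = -75*(-12) = 900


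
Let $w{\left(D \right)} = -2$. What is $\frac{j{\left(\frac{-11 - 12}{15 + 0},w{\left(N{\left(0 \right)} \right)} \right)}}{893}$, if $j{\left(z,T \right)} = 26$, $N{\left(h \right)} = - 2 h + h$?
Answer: $\frac{26}{893} \approx 0.029115$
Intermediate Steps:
$N{\left(h \right)} = - h$
$\frac{j{\left(\frac{-11 - 12}{15 + 0},w{\left(N{\left(0 \right)} \right)} \right)}}{893} = \frac{26}{893}$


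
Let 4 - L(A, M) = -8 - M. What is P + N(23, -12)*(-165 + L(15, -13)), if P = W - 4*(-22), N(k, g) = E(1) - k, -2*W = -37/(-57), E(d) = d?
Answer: 426323/114 ≈ 3739.7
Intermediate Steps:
L(A, M) = 12 + M (L(A, M) = 4 - (-8 - M) = 4 + (8 + M) = 12 + M)
W = -37/114 (W = -(-37)/(2*(-57)) = -(-37)*(-1)/(2*57) = -½*37/57 = -37/114 ≈ -0.32456)
N(k, g) = 1 - k
P = 9995/114 (P = -37/114 - 4*(-22) = -37/114 - 1*(-88) = -37/114 + 88 = 9995/114 ≈ 87.675)
P + N(23, -12)*(-165 + L(15, -13)) = 9995/114 + (1 - 1*23)*(-165 + (12 - 13)) = 9995/114 + (1 - 23)*(-165 - 1) = 9995/114 - 22*(-166) = 9995/114 + 3652 = 426323/114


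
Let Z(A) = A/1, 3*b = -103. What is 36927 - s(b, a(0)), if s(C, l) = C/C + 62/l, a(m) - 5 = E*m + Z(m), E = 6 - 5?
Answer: 184568/5 ≈ 36914.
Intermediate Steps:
b = -103/3 (b = (⅓)*(-103) = -103/3 ≈ -34.333)
Z(A) = A (Z(A) = A*1 = A)
E = 1
a(m) = 5 + 2*m (a(m) = 5 + (1*m + m) = 5 + (m + m) = 5 + 2*m)
s(C, l) = 1 + 62/l
36927 - s(b, a(0)) = 36927 - (62 + (5 + 2*0))/(5 + 2*0) = 36927 - (62 + (5 + 0))/(5 + 0) = 36927 - (62 + 5)/5 = 36927 - 67/5 = 184568/5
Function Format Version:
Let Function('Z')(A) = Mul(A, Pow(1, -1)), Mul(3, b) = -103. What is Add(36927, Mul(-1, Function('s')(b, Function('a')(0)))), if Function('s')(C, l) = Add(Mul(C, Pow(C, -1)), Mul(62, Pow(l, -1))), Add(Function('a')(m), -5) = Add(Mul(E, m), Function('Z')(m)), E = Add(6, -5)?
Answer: Rational(184568, 5) ≈ 36914.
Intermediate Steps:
b = Rational(-103, 3) (b = Mul(Rational(1, 3), -103) = Rational(-103, 3) ≈ -34.333)
Function('Z')(A) = A (Function('Z')(A) = Mul(A, 1) = A)
E = 1
Function('a')(m) = Add(5, Mul(2, m)) (Function('a')(m) = Add(5, Add(Mul(1, m), m)) = Add(5, Add(m, m)) = Add(5, Mul(2, m)))
Function('s')(C, l) = Add(1, Mul(62, Pow(l, -1)))
Add(36927, Mul(-1, Function('s')(b, Function('a')(0)))) = Add(36927, Mul(-1, Mul(Pow(Add(5, Mul(2, 0)), -1), Add(62, Add(5, Mul(2, 0)))))) = Add(36927, Mul(-1, Mul(Pow(Add(5, 0), -1), Add(62, Add(5, 0))))) = Add(36927, Mul(-1, Mul(Pow(5, -1), Add(62, 5)))) = Add(36927, Mul(-1, Mul(Rational(1, 5), 67))) = Add(36927, Mul(-1, Rational(67, 5))) = Add(36927, Rational(-67, 5)) = Rational(184568, 5)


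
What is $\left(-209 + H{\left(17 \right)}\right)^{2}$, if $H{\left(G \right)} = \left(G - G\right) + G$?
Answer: $36864$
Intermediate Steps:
$H{\left(G \right)} = G$ ($H{\left(G \right)} = 0 + G = G$)
$\left(-209 + H{\left(17 \right)}\right)^{2} = \left(-209 + 17\right)^{2} = \left(-192\right)^{2} = 36864$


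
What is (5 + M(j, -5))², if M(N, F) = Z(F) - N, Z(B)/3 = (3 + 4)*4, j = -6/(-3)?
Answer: 7569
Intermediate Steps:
j = 2 (j = -6*(-⅓) = 2)
Z(B) = 84 (Z(B) = 3*((3 + 4)*4) = 3*(7*4) = 3*28 = 84)
M(N, F) = 84 - N
(5 + M(j, -5))² = (5 + (84 - 1*2))² = (5 + (84 - 2))² = (5 + 82)² = 87² = 7569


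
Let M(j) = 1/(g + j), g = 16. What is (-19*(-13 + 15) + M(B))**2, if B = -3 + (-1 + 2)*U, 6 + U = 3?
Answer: 143641/100 ≈ 1436.4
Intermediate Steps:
U = -3 (U = -6 + 3 = -3)
B = -6 (B = -3 + (-1 + 2)*(-3) = -3 + 1*(-3) = -3 - 3 = -6)
M(j) = 1/(16 + j)
(-19*(-13 + 15) + M(B))**2 = (-19*(-13 + 15) + 1/(16 - 6))**2 = (-19*2 + 1/10)**2 = (-38 + 1/10)**2 = (-379/10)**2 = 143641/100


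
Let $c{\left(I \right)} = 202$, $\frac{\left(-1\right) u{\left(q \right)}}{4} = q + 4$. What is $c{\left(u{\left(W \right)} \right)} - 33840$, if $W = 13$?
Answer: $-33638$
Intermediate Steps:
$u{\left(q \right)} = -16 - 4 q$ ($u{\left(q \right)} = - 4 \left(q + 4\right) = - 4 \left(4 + q\right) = -16 - 4 q$)
$c{\left(u{\left(W \right)} \right)} - 33840 = 202 - 33840 = -33638$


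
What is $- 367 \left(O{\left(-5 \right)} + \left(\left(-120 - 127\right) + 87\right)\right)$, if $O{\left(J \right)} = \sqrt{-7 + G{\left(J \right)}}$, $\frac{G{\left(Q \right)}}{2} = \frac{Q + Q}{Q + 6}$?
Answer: $58720 - 1101 i \sqrt{3} \approx 58720.0 - 1907.0 i$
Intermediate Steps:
$G{\left(Q \right)} = \frac{4 Q}{6 + Q}$ ($G{\left(Q \right)} = 2 \frac{Q + Q}{Q + 6} = 2 \frac{2 Q}{6 + Q} = \frac{4 Q}{6 + Q}$)
$O{\left(J \right)} = \sqrt{-7 + \frac{4 J}{6 + J}}$
$- 367 \left(O{\left(-5 \right)} + \left(\left(-120 - 127\right) + 87\right)\right) = - 367 \left(\sqrt{3} \sqrt{\frac{-14 - -5}{6 - 5}} + \left(\left(-120 - 127\right) + 87\right)\right) = - 367 \left(\sqrt{3} \sqrt{\frac{-14 + 5}{1}} + \left(-247 + 87\right)\right) = - 367 \left(\sqrt{3} \sqrt{1 \left(-9\right)} - 160\right) = - 367 \left(\sqrt{3} \sqrt{-9} - 160\right) = - 367 \left(\sqrt{3} \cdot 3 i - 160\right) = - 367 \left(3 i \sqrt{3} - 160\right) = - 367 \left(-160 + 3 i \sqrt{3}\right) = 58720 - 1101 i \sqrt{3}$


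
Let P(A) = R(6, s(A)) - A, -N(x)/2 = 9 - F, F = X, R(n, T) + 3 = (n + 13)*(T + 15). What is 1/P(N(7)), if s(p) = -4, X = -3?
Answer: 1/230 ≈ 0.0043478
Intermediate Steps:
R(n, T) = -3 + (13 + n)*(15 + T) (R(n, T) = -3 + (n + 13)*(T + 15) = -3 + (13 + n)*(15 + T))
F = -3
N(x) = -24 (N(x) = -2*(9 - 1*(-3)) = -2*(9 + 3) = -2*12 = -24)
P(A) = 206 - A (P(A) = (192 + 13*(-4) + 15*6 - 4*6) - A = (192 - 52 + 90 - 24) - A = 206 - A)
1/P(N(7)) = 1/(206 - 1*(-24)) = 1/(206 + 24) = 1/230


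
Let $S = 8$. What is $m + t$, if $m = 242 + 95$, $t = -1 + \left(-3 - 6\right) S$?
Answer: $264$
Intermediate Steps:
$t = -73$ ($t = -1 + \left(-3 - 6\right) 8 = -1 - 72 = -73$)
$m = 337$
$m + t = 337 - 73 = 264$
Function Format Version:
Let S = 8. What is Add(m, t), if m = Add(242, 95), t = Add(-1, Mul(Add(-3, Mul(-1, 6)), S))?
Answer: 264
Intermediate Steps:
t = -73 (t = Add(-1, Mul(Add(-3, Mul(-1, 6)), 8)) = Add(-1, Mul(Add(-3, -6), 8)) = Add(-1, Mul(-9, 8)) = Add(-1, -72) = -73)
m = 337
Add(m, t) = Add(337, -73) = 264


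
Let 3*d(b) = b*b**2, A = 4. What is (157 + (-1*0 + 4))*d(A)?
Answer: 10304/3 ≈ 3434.7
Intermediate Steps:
d(b) = b**3/3 (d(b) = (b*b**2)/3 = b**3/3)
(157 + (-1*0 + 4))*d(A) = (157 + (-1*0 + 4))*((1/3)*4**3) = (157 + (0 + 4))*((1/3)*64) = (157 + 4)*(64/3) = 161*(64/3) = 10304/3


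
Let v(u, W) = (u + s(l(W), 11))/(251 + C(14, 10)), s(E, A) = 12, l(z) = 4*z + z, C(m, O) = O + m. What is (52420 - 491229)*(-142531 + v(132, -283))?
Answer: 17199505345729/275 ≈ 6.2544e+10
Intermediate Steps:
l(z) = 5*z
v(u, W) = 12/275 + u/275 (v(u, W) = (u + 12)/(251 + (10 + 14)) = (12 + u)/(251 + 24) = (12 + u)/275 = (12 + u)*(1/275) = 12/275 + u/275)
(52420 - 491229)*(-142531 + v(132, -283)) = (52420 - 491229)*(-142531 + (12/275 + (1/275)*132)) = -438809*(-142531 + (12/275 + 12/25)) = -438809*(-142531 + 144/275) = -438809*(-39195881/275) = 17199505345729/275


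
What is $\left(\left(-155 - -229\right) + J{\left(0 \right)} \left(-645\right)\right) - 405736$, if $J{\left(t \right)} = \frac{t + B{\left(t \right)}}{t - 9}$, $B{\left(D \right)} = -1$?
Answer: $- \frac{1217201}{3} \approx -4.0573 \cdot 10^{5}$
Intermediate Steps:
$J{\left(t \right)} = \frac{-1 + t}{-9 + t}$ ($J{\left(t \right)} = \frac{t - 1}{t - 9} = \frac{-1 + t}{-9 + t}$)
$\left(\left(-155 - -229\right) + J{\left(0 \right)} \left(-645\right)\right) - 405736 = \left(\left(-155 - -229\right) + \frac{-1 + 0}{-9 + 0} \left(-645\right)\right) - 405736 = \left(\left(-155 + 229\right) + \frac{1}{-9} \left(-1\right) \left(-645\right)\right) - 405736 = \left(74 + \left(- \frac{1}{9}\right) \left(-1\right) \left(-645\right)\right) - 405736 = \left(74 + \frac{1}{9} \left(-645\right)\right) - 405736 = \left(74 - \frac{215}{3}\right) - 405736 = \frac{7}{3} - 405736 = - \frac{1217201}{3}$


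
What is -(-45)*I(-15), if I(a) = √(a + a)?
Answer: 45*I*√30 ≈ 246.48*I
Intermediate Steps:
I(a) = √2*√a (I(a) = √(2*a) = √2*√a)
-(-45)*I(-15) = -(-45)*√2*√(-15) = -(-45)*√2*(I*√15) = -(-45)*I*√30 = 45*I*√30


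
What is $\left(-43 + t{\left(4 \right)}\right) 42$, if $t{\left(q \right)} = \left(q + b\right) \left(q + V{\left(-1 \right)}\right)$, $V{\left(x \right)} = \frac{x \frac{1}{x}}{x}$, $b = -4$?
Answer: $-1806$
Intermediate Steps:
$V{\left(x \right)} = \frac{1}{x}$ ($V{\left(x \right)} = 1 \frac{1}{x} = \frac{1}{x}$)
$t{\left(q \right)} = \left(-1 + q\right) \left(-4 + q\right)$ ($t{\left(q \right)} = \left(q - 4\right) \left(q + \frac{1}{-1}\right) = \left(-4 + q\right) \left(q - 1\right) = \left(-4 + q\right) \left(-1 + q\right) = \left(-1 + q\right) \left(-4 + q\right)$)
$\left(-43 + t{\left(4 \right)}\right) 42 = \left(-43 + \left(4 + 4^{2} - 20\right)\right) 42 = \left(-43 + \left(4 + 16 - 20\right)\right) 42 = \left(-43 + 0\right) 42 = \left(-43\right) 42 = -1806$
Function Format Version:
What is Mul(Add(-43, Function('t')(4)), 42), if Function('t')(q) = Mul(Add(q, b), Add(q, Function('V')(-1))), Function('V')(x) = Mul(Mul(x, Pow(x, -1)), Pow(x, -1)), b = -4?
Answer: -1806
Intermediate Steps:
Function('V')(x) = Pow(x, -1) (Function('V')(x) = Mul(1, Pow(x, -1)) = Pow(x, -1))
Function('t')(q) = Mul(Add(-1, q), Add(-4, q)) (Function('t')(q) = Mul(Add(q, -4), Add(q, Pow(-1, -1))) = Mul(Add(-4, q), Add(q, -1)) = Mul(Add(-4, q), Add(-1, q)) = Mul(Add(-1, q), Add(-4, q)))
Mul(Add(-43, Function('t')(4)), 42) = Mul(Add(-43, Add(4, Pow(4, 2), Mul(-5, 4))), 42) = Mul(Add(-43, Add(4, 16, -20)), 42) = Mul(Add(-43, 0), 42) = Mul(-43, 42) = -1806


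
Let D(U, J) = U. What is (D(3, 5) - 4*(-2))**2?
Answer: 121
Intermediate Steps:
(D(3, 5) - 4*(-2))**2 = (3 - 4*(-2))**2 = (3 + 8)**2 = 11**2 = 121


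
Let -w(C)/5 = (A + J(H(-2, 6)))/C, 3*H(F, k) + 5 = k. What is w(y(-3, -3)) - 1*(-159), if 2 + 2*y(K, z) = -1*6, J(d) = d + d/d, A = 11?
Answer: 2093/12 ≈ 174.42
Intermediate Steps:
H(F, k) = -5/3 + k/3
J(d) = 1 + d (J(d) = d + 1 = 1 + d)
y(K, z) = -4 (y(K, z) = -1 + (-1*6)/2 = -1 + (½)*(-6) = -1 - 3 = -4)
w(C) = -185/(3*C) (w(C) = -5*(11 + (1 + (-5/3 + (⅓)*6)))/C = -5*(11 + (1 + (-5/3 + 2)))/C = -5*(11 + (1 + ⅓))/C = -5*(11 + 4/3)/C = -185/(3*C))
w(y(-3, -3)) - 1*(-159) = -185/3/(-4) - 1*(-159) = -185/3*(-¼) + 159 = 185/12 + 159 = 2093/12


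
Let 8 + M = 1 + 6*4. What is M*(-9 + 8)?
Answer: -17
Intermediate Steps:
M = 17 (M = -8 + (1 + 6*4) = -8 + (1 + 24) = -8 + 25 = 17)
M*(-9 + 8) = 17*(-9 + 8) = 17*(-1) = -17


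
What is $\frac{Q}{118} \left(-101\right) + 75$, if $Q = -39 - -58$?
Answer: $\frac{6931}{118} \approx 58.737$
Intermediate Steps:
$Q = 19$ ($Q = -39 + 58 = 19$)
$\frac{Q}{118} \left(-101\right) + 75 = \frac{19}{118} \left(-101\right) + 75 = - \frac{1919}{118} + 75 = \frac{6931}{118}$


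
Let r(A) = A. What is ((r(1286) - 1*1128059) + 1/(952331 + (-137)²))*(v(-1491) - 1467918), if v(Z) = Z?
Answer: 535946978322231097/323700 ≈ 1.6557e+12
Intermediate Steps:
((r(1286) - 1*1128059) + 1/(952331 + (-137)²))*(v(-1491) - 1467918) = ((1286 - 1*1128059) + 1/(952331 + (-137)²))*(-1491 - 1467918) = ((1286 - 1128059) + 1/(952331 + 18769))*(-1469409) = (-1126773 + 1/971100)*(-1469409) = -1094209260299/971100*(-1469409) = 535946978322231097/323700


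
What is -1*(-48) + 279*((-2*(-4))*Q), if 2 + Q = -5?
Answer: -15576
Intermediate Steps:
Q = -7 (Q = -2 - 5 = -7)
-1*(-48) + 279*((-2*(-4))*Q) = -1*(-48) + 279*(-2*(-4)*(-7)) = 48 + 279*(8*(-7)) = 48 + 279*(-56) = 48 - 15624 = -15576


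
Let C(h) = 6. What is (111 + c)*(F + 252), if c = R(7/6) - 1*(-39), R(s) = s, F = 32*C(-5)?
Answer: 67118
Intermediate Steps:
F = 192 (F = 32*6 = 192)
c = 241/6 (c = 7/6 - 1*(-39) = 7*(1/6) + 39 = 7/6 + 39 = 241/6 ≈ 40.167)
(111 + c)*(F + 252) = (111 + 241/6)*(192 + 252) = (907/6)*444 = 67118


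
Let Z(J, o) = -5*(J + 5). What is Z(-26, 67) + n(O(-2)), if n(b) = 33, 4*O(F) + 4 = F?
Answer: 138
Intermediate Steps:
Z(J, o) = -25 - 5*J (Z(J, o) = -5*(5 + J) = -25 - 5*J)
O(F) = -1 + F/4
Z(-26, 67) + n(O(-2)) = (-25 - 5*(-26)) + 33 = (-25 + 130) + 33 = 105 + 33 = 138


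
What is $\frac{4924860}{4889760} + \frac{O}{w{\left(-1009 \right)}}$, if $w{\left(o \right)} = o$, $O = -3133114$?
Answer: $\frac{255419078273}{82229464} \approx 3106.2$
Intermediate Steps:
$\frac{4924860}{4889760} + \frac{O}{w{\left(-1009 \right)}} = \frac{4924860}{4889760} - \frac{3133114}{-1009} = 4924860 \cdot \frac{1}{4889760} - - \frac{3133114}{1009} = \frac{82081}{81496} + \frac{3133114}{1009} = \frac{255419078273}{82229464}$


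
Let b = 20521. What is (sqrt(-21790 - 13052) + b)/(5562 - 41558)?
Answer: -20521/35996 - I*sqrt(34842)/35996 ≈ -0.57009 - 0.0051856*I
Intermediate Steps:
(sqrt(-21790 - 13052) + b)/(5562 - 41558) = (sqrt(-21790 - 13052) + 20521)/(5562 - 41558) = (sqrt(-34842) + 20521)/(-35996) = (I*sqrt(34842) + 20521)*(-1/35996) = (20521 + I*sqrt(34842))*(-1/35996) = -20521/35996 - I*sqrt(34842)/35996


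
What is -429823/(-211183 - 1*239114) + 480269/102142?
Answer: 260166670759/45994236174 ≈ 5.6565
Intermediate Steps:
-429823/(-211183 - 1*239114) + 480269/102142 = -429823/(-211183 - 239114) + 480269*(1/102142) = -429823/(-450297) + 480269/102142 = -429823*(-1/450297) + 480269/102142 = 429823/450297 + 480269/102142 = 260166670759/45994236174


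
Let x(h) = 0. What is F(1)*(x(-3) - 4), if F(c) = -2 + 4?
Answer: -8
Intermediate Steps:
F(c) = 2
F(1)*(x(-3) - 4) = 2*(0 - 4) = 2*(-4) = -8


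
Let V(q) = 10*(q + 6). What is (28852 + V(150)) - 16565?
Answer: 13847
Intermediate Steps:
V(q) = 60 + 10*q (V(q) = 10*(6 + q) = 60 + 10*q)
(28852 + V(150)) - 16565 = (28852 + (60 + 10*150)) - 16565 = (28852 + (60 + 1500)) - 16565 = (28852 + 1560) - 16565 = 30412 - 16565 = 13847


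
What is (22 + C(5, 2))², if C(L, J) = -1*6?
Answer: 256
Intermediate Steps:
C(L, J) = -6
(22 + C(5, 2))² = (22 - 6)² = 16² = 256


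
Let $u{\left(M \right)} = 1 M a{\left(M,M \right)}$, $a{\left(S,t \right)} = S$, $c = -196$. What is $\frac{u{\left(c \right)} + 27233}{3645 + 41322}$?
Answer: $\frac{21883}{14989} \approx 1.4599$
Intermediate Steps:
$u{\left(M \right)} = M^{2}$ ($u{\left(M \right)} = 1 M M = M M = M^{2}$)
$\frac{u{\left(c \right)} + 27233}{3645 + 41322} = \frac{\left(-196\right)^{2} + 27233}{3645 + 41322} = \frac{38416 + 27233}{44967} = 65649 \cdot \frac{1}{44967} = \frac{21883}{14989}$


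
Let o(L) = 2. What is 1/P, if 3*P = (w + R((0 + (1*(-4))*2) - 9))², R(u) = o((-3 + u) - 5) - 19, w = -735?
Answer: 3/565504 ≈ 5.3050e-6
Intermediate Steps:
R(u) = -17 (R(u) = 2 - 19 = -17)
P = 565504/3 (P = (-735 - 17)²/3 = (⅓)*(-752)² = (⅓)*565504 = 565504/3 ≈ 1.8850e+5)
1/P = 1/(565504/3) = 3/565504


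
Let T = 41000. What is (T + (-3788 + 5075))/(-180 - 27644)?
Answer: -42287/27824 ≈ -1.5198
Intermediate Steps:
(T + (-3788 + 5075))/(-180 - 27644) = (41000 + (-3788 + 5075))/(-180 - 27644) = (41000 + 1287)/(-27824) = 42287*(-1/27824) = -42287/27824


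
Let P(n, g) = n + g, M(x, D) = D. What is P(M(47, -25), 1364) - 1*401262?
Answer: -399923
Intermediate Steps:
P(n, g) = g + n
P(M(47, -25), 1364) - 1*401262 = (1364 - 25) - 1*401262 = 1339 - 401262 = -399923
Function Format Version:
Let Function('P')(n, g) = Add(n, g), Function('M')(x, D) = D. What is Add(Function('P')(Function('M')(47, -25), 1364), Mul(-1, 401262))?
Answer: -399923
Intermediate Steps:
Function('P')(n, g) = Add(g, n)
Add(Function('P')(Function('M')(47, -25), 1364), Mul(-1, 401262)) = Add(Add(1364, -25), Mul(-1, 401262)) = Add(1339, -401262) = -399923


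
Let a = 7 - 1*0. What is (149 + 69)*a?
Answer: 1526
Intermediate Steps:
a = 7 (a = 7 + 0 = 7)
(149 + 69)*a = (149 + 69)*7 = 218*7 = 1526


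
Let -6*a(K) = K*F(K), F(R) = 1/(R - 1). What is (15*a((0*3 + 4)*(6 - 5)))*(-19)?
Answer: 190/3 ≈ 63.333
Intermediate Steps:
F(R) = 1/(-1 + R)
a(K) = -K/(6*(-1 + K))
(15*a((0*3 + 4)*(6 - 5)))*(-19) = (15*(-(0*3 + 4)*(6 - 5)/(-6 + 6*((0*3 + 4)*(6 - 5)))))*(-19) = (15*(-(0 + 4)*1/(-6 + 6*((0 + 4)*1))))*(-19) = (15*(-4*1/(-6 + 6*(4*1))))*(-19) = (15*(-1*4/(-6 + 6*4)))*(-19) = (15*(-1*4/(-6 + 24)))*(-19) = (15*(-1*4/18))*(-19) = (15*(-1*4*1/18))*(-19) = (15*(-2/9))*(-19) = -10/3*(-19) = 190/3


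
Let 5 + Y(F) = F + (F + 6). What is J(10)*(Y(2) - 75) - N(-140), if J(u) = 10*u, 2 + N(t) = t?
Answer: -6858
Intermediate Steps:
N(t) = -2 + t
Y(F) = 1 + 2*F (Y(F) = -5 + (F + (F + 6)) = -5 + (F + (6 + F)) = -5 + (6 + 2*F) = 1 + 2*F)
J(10)*(Y(2) - 75) - N(-140) = (10*10)*((1 + 2*2) - 75) - (-2 - 140) = 100*((1 + 4) - 75) - 1*(-142) = 100*(5 - 75) + 142 = 100*(-70) + 142 = -7000 + 142 = -6858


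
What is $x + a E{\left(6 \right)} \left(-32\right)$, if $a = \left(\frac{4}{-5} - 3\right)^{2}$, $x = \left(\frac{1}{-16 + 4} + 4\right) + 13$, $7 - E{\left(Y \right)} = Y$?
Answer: $- \frac{133549}{300} \approx -445.16$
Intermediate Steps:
$E{\left(Y \right)} = 7 - Y$
$x = \frac{203}{12}$ ($x = \left(\frac{1}{-12} + 4\right) + 13 = \left(- \frac{1}{12} + 4\right) + 13 = \frac{47}{12} + 13 = \frac{203}{12} \approx 16.917$)
$a = \frac{361}{25}$ ($a = \left(4 \left(- \frac{1}{5}\right) - 3\right)^{2} = \left(- \frac{4}{5} - 3\right)^{2} = \left(- \frac{19}{5}\right)^{2} = \frac{361}{25} \approx 14.44$)
$x + a E{\left(6 \right)} \left(-32\right) = \frac{203}{12} + \frac{361 \left(7 - 6\right)}{25} \left(-32\right) = \frac{203}{12} + \frac{361}{25} \cdot 1 \left(-32\right) = \frac{203}{12} + \frac{361}{25} \left(-32\right) = \frac{203}{12} - \frac{11552}{25} = - \frac{133549}{300}$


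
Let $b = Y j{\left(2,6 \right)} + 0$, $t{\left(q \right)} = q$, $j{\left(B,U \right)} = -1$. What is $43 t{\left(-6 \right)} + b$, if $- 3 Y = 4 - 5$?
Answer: $- \frac{775}{3} \approx -258.33$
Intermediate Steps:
$Y = \frac{1}{3}$ ($Y = - \frac{4 - 5}{3} = \left(- \frac{1}{3}\right) \left(-1\right) = \frac{1}{3} \approx 0.33333$)
$b = - \frac{1}{3}$ ($b = \frac{1}{3} \left(-1\right) + 0 = - \frac{1}{3} + 0 = - \frac{1}{3} \approx -0.33333$)
$43 t{\left(-6 \right)} + b = 43 \left(-6\right) - \frac{1}{3} = -258 - \frac{1}{3} = - \frac{775}{3}$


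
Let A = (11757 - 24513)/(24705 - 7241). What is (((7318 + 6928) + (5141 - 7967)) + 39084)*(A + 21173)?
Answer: 39563519212/37 ≈ 1.0693e+9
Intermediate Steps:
A = -3189/4366 (A = -12756/17464 = -12756*1/17464 = -3189/4366 ≈ -0.73042)
(((7318 + 6928) + (5141 - 7967)) + 39084)*(A + 21173) = (((7318 + 6928) + (5141 - 7967)) + 39084)*(-3189/4366 + 21173) = ((14246 - 2826) + 39084)*(92438129/4366) = (11420 + 39084)*(92438129/4366) = 50504*(92438129/4366) = 39563519212/37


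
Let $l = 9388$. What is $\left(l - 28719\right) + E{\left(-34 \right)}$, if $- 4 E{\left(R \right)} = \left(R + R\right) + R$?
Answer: $- \frac{38611}{2} \approx -19306.0$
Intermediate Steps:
$E{\left(R \right)} = - \frac{3 R}{4}$ ($E{\left(R \right)} = - \frac{\left(R + R\right) + R}{4} = - \frac{2 R + R}{4} = - \frac{3 R}{4}$)
$\left(l - 28719\right) + E{\left(-34 \right)} = \left(9388 - 28719\right) - - \frac{51}{2} = -19331 + \frac{51}{2} = - \frac{38611}{2}$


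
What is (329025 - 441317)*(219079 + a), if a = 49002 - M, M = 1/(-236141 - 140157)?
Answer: -5663915510028294/188149 ≈ -3.0103e+10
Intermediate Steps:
M = -1/376298 (M = 1/(-376298) = -1/376298 ≈ -2.6575e-6)
a = 18439354597/376298 (a = 49002 - 1*(-1/376298) = 49002 + 1/376298 = 18439354597/376298 ≈ 49002.)
(329025 - 441317)*(219079 + a) = (329025 - 441317)*(219079 + 18439354597/376298) = -112292*100878344139/376298 = -5663915510028294/188149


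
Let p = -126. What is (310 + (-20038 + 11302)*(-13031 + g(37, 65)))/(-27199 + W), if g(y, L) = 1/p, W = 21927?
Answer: -170758793/7908 ≈ -21593.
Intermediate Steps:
g(y, L) = -1/126 (g(y, L) = 1/(-126) = -1/126)
(310 + (-20038 + 11302)*(-13031 + g(37, 65)))/(-27199 + W) = (310 + (-20038 + 11302)*(-13031 - 1/126))/(-27199 + 21927) = (310 - 8736*(-1641907/126))/(-5272) = (310 + 341516656/3)*(-1/5272) = (341517586/3)*(-1/5272) = -170758793/7908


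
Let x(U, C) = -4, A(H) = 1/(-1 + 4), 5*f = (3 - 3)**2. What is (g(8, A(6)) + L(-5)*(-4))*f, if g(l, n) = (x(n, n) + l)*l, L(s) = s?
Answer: 0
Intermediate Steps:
f = 0 (f = (3 - 3)**2/5 = (1/5)*0**2 = (1/5)*0 = 0)
A(H) = 1/3
g(l, n) = l*(-4 + l) (g(l, n) = (-4 + l)*l = l*(-4 + l))
(g(8, A(6)) + L(-5)*(-4))*f = (8*(-4 + 8) - 5*(-4))*0 = (8*4 + 20)*0 = (32 + 20)*0 = 52*0 = 0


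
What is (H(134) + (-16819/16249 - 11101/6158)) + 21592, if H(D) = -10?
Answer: 2159239931493/100061342 ≈ 21579.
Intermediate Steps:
(H(134) + (-16819/16249 - 11101/6158)) + 21592 = (-10 + (-16819/16249 - 11101/6158)) + 21592 = (-10 - 283951551/100061342) + 21592 = -1284564971/100061342 + 21592 = 2159239931493/100061342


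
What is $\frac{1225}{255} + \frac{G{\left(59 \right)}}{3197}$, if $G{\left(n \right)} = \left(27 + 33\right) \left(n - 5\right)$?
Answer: $\frac{948505}{163047} \approx 5.8174$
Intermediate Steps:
$G{\left(n \right)} = -300 + 60 n$ ($G{\left(n \right)} = 60 \left(-5 + n\right) = -300 + 60 n$)
$\frac{1225}{255} + \frac{G{\left(59 \right)}}{3197} = \frac{1225}{255} + \frac{-300 + 60 \cdot 59}{3197} = 1225 \cdot \frac{1}{255} + \left(-300 + 3540\right) \frac{1}{3197} = \frac{245}{51} + 3240 \cdot \frac{1}{3197} = \frac{245}{51} + \frac{3240}{3197} = \frac{948505}{163047}$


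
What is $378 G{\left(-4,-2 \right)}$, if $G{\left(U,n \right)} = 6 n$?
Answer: $-4536$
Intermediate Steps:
$378 G{\left(-4,-2 \right)} = 378 \cdot 6 \left(-2\right) = 378 \left(-12\right) = -4536$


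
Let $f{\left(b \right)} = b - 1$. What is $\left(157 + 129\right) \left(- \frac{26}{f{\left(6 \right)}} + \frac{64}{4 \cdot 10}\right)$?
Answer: $- \frac{5148}{5} \approx -1029.6$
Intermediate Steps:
$f{\left(b \right)} = -1 + b$ ($f{\left(b \right)} = b - 1 = -1 + b$)
$\left(157 + 129\right) \left(- \frac{26}{f{\left(6 \right)}} + \frac{64}{4 \cdot 10}\right) = \left(157 + 129\right) \left(- \frac{26}{-1 + 6} + \frac{64}{4 \cdot 10}\right) = 286 \left(- \frac{26}{5} + \frac{64}{40}\right) = 286 \left(\left(-26\right) \frac{1}{5} + 64 \cdot \frac{1}{40}\right) = 286 \left(- \frac{26}{5} + \frac{8}{5}\right) = 286 \left(- \frac{18}{5}\right) = - \frac{5148}{5}$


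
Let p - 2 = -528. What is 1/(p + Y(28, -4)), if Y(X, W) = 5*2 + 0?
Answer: -1/516 ≈ -0.0019380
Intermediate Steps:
p = -526 (p = 2 - 528 = -526)
Y(X, W) = 10 (Y(X, W) = 10 + 0 = 10)
1/(p + Y(28, -4)) = 1/(-526 + 10) = 1/(-516) = -1/516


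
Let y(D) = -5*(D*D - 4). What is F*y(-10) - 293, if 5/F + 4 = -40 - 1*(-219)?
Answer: -2147/7 ≈ -306.71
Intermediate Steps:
F = 1/35 (F = 5/(-4 + (-40 - 1*(-219))) = 5/(-4 + (-40 + 219)) = 5/(-4 + 179) = 5/175 = 5*(1/175) = 1/35 ≈ 0.028571)
y(D) = 20 - 5*D² (y(D) = -5*(D² - 4) = -5*(-4 + D²) = 20 - 5*D²)
F*y(-10) - 293 = (20 - 5*(-10)²)/35 - 293 = (20 - 5*100)/35 - 293 = (20 - 500)/35 - 293 = (1/35)*(-480) - 293 = -96/7 - 293 = -2147/7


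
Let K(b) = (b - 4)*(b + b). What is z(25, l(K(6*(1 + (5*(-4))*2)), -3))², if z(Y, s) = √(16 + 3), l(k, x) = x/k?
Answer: 19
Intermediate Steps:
K(b) = 2*b*(-4 + b) (K(b) = (-4 + b)*(2*b) = 2*b*(-4 + b))
z(Y, s) = √19
z(25, l(K(6*(1 + (5*(-4))*2)), -3))² = (√19)² = 19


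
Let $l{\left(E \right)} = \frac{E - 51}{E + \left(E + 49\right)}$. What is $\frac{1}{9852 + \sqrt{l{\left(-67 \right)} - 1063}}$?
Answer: $\frac{279140}{2750117359} - \frac{i \sqrt{7670145}}{8250352077} \approx 0.0001015 - 3.3568 \cdot 10^{-7} i$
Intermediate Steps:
$l{\left(E \right)} = \frac{-51 + E}{49 + 2 E}$ ($l{\left(E \right)} = \frac{-51 + E}{E + \left(49 + E\right)} = \frac{-51 + E}{49 + 2 E}$)
$\frac{1}{9852 + \sqrt{l{\left(-67 \right)} - 1063}} = \frac{1}{9852 + \sqrt{\frac{-51 - 67}{49 + 2 \left(-67\right)} - 1063}} = \frac{1}{9852 + \sqrt{\frac{1}{49 - 134} \left(-118\right) - 1063}} = \frac{1}{9852 + \sqrt{\frac{1}{-85} \left(-118\right) - 1063}} = \frac{1}{9852 + \sqrt{\left(- \frac{1}{85}\right) \left(-118\right) - 1063}} = \frac{1}{9852 + \sqrt{\frac{118}{85} - 1063}} = \frac{1}{9852 + \sqrt{- \frac{90237}{85}}} = \frac{1}{9852 + \frac{i \sqrt{7670145}}{85}}$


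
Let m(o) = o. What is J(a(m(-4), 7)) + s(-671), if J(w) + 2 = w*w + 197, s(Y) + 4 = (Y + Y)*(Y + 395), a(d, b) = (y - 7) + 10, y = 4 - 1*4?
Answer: 370592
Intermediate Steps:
y = 0 (y = 4 - 4 = 0)
a(d, b) = 3 (a(d, b) = (0 - 7) + 10 = -7 + 10 = 3)
s(Y) = -4 + 2*Y*(395 + Y) (s(Y) = -4 + (Y + Y)*(Y + 395) = -4 + (2*Y)*(395 + Y) = -4 + 2*Y*(395 + Y))
J(w) = 195 + w² (J(w) = -2 + (w*w + 197) = -2 + (w² + 197) = -2 + (197 + w²) = 195 + w²)
J(a(m(-4), 7)) + s(-671) = (195 + 3²) + (-4 + 2*(-671)² + 790*(-671)) = (195 + 9) + (-4 + 2*450241 - 530090) = 204 + (-4 + 900482 - 530090) = 204 + 370388 = 370592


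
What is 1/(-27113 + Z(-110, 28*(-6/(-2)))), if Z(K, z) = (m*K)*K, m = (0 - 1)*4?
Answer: -1/75513 ≈ -1.3243e-5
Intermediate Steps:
m = -4 (m = -1*4 = -4)
Z(K, z) = -4*K² (Z(K, z) = (-4*K)*K = -4*K²)
1/(-27113 + Z(-110, 28*(-6/(-2)))) = 1/(-27113 - 4*(-110)²) = 1/(-27113 - 4*12100) = 1/(-27113 - 48400) = 1/(-75513) = -1/75513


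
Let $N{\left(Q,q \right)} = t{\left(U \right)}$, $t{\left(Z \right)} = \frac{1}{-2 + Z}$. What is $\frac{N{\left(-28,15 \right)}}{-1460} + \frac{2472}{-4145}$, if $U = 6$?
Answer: $- \frac{577625}{968272} \approx -0.59655$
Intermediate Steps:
$N{\left(Q,q \right)} = \frac{1}{4}$ ($N{\left(Q,q \right)} = \frac{1}{-2 + 6} = \frac{1}{4}$)
$\frac{N{\left(-28,15 \right)}}{-1460} + \frac{2472}{-4145} = \frac{1}{4 \left(-1460\right)} + \frac{2472}{-4145} = \frac{1}{4} \left(- \frac{1}{1460}\right) + 2472 \left(- \frac{1}{4145}\right) = - \frac{1}{5840} - \frac{2472}{4145} = - \frac{577625}{968272}$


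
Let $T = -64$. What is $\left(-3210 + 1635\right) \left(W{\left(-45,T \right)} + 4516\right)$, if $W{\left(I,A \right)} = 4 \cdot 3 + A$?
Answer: $-7030800$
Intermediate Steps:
$W{\left(I,A \right)} = 12 + A$
$\left(-3210 + 1635\right) \left(W{\left(-45,T \right)} + 4516\right) = \left(-3210 + 1635\right) \left(\left(12 - 64\right) + 4516\right) = - 1575 \left(-52 + 4516\right) = \left(-1575\right) 4464 = -7030800$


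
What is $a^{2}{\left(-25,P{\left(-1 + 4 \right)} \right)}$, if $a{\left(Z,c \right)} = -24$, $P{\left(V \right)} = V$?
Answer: $576$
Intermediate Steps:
$a^{2}{\left(-25,P{\left(-1 + 4 \right)} \right)} = \left(-24\right)^{2} = 576$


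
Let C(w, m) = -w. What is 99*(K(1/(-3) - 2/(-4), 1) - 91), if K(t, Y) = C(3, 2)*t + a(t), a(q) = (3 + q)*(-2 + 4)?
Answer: -16863/2 ≈ -8431.5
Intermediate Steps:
a(q) = 6 + 2*q (a(q) = (3 + q)*2 = 6 + 2*q)
K(t, Y) = 6 - t (K(t, Y) = (-1*3)*t + (6 + 2*t) = -3*t + (6 + 2*t) = 6 - t)
99*(K(1/(-3) - 2/(-4), 1) - 91) = 99*((6 - (1/(-3) - 2/(-4))) - 91) = 99*((6 - (1*(-⅓) - 2*(-¼))) - 91) = 99*((6 - (-⅓ + ½)) - 91) = 99*((6 - 1*⅙) - 91) = 99*((6 - ⅙) - 91) = 99*(35/6 - 91) = 99*(-511/6) = -16863/2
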